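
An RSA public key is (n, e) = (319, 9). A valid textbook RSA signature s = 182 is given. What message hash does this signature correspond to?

189

s^2 ≡ 182^2 = 33124 ≡ 267
s^4 ≡ 267^2 = 71289 ≡ 152
s^8 ≡ 152^2 = 23104 ≡ 136
9 = 8 + 1, so s^9 ≡ 136·182 ≡ 189 (mod 319)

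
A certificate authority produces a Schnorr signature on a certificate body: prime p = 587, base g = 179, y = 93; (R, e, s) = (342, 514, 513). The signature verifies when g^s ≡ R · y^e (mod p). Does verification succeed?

fails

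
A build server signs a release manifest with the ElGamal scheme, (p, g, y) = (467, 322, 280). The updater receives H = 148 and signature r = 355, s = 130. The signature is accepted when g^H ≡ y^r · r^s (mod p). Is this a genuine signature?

Left side g^H mod p:
322^148 mod 467 = 172
Right side y^r · r^s mod p:
280^355 mod 467 = 250
355^130 mod 467 = 251
250·251 = 62750 ≡ 172 (mod 467)
172 ≡ 172 (mod 467), so the signature is genuine.

genuine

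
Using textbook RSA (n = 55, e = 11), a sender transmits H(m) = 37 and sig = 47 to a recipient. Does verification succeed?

fails

sig^2 ≡ 47^2 = 2209 ≡ 9
sig^4 ≡ 9^2 = 81 ≡ 26
sig^8 ≡ 26^2 = 676 ≡ 16
11 = 8 + 2 + 1, so sig^11 ≡ 16·9·47 ≡ 3 (mod 55)
sig^11 mod 55 = 3, but H(m) = 37.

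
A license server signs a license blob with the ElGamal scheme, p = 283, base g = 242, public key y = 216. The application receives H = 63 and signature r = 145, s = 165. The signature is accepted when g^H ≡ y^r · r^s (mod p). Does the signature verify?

verifies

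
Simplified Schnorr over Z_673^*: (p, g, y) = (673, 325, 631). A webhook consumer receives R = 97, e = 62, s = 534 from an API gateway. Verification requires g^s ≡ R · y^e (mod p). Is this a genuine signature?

g^s mod p:
325^534 mod 673 = 166
R · y^e mod p:
631^62 mod 673 = 418
97·418 = 40546 ≡ 166 (mod 673)
166 ≡ 166 (mod 673); signature holds.

genuine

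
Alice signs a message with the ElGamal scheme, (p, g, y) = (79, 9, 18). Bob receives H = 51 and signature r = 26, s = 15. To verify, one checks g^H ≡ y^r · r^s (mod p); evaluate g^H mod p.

9^2 = 81 ≡ 2
9^4 ≡ 2^2 = 4
9^8 ≡ 4^2 = 16
9^16 ≡ 16^2 = 256 ≡ 19
9^32 ≡ 19^2 = 361 ≡ 45
51 = 32 + 16 + 2 + 1, so 9^51 ≡ 45·19·2·9 ≡ 64 (mod 79)

64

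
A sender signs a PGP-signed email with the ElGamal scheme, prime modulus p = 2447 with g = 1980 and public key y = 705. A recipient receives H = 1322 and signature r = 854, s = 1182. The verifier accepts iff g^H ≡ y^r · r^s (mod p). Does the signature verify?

verifies

Left side g^H mod p:
Squares mod 2447: 1980^1≡1980, 1980^2≡306, 1980^4≡650, 1980^8≡1616, 1980^16≡507, 1980^32≡114, 1980^64≡761, 1980^128≡1629, 1980^256≡1093, 1980^512≡513, 1980^1024≡1340
1322 = 1024 + 256 + 32 + 8 + 2, so 1980^1322 ≡ 1340·1093·114·1616·306 ≡ 1637 (mod 2447)
Right side y^r · r^s mod p:
Squares mod 2447: 705^1≡705, 705^2≡284, 705^4≡2352, 705^8≡1684, 705^16≡2230, 705^32≡596, 705^64≡401, 705^128≡1746, 705^256≡2001, 705^512≡709
854 = 512 + 256 + 64 + 16 + 4 + 2, so 705^854 ≡ 709·2001·401·2230·2352·284 ≡ 2172 (mod 2447)
Squares mod 2447: 854^1≡854, 854^2≡110, 854^4≡2312, 854^8≡1096, 854^16≡2186, 854^32≡2052, 854^64≡1864, 854^128≡2203, 854^256≡808, 854^512≡1962, 854^1024≡313
1182 = 1024 + 128 + 16 + 8 + 4 + 2, so 854^1182 ≡ 313·2203·2186·1096·2312·110 ≡ 2183 (mod 2447)
2172·2183 = 4741476 ≡ 1637 (mod 2447)
1637 ≡ 1637 (mod 2447), so the signature is genuine.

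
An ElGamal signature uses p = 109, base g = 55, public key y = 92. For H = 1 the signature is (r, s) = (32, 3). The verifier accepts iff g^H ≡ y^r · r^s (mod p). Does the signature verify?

Left side g^H mod p:
55^1 mod 109 = 55
Right side y^r · r^s mod p:
92^2 = 8464 ≡ 71
92^4 ≡ 71^2 = 5041 ≡ 27
92^8 ≡ 27^2 = 729 ≡ 75
92^16 ≡ 75^2 = 5625 ≡ 66
92^32 ≡ 66^2 = 4356 ≡ 105
32^2 = 1024 ≡ 43
3 = 2 + 1, so 32^3 ≡ 43·32 ≡ 68 (mod 109)
105·68 = 7140 ≡ 55 (mod 109)
55 ≡ 55 (mod 109), so the signature is genuine.

verifies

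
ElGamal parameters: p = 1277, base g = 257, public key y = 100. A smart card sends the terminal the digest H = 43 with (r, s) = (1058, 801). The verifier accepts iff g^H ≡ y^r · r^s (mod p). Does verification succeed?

Left side g^H mod p:
257^2 = 66049 ≡ 922
257^4 ≡ 922^2 = 850084 ≡ 879
257^8 ≡ 879^2 = 772641 ≡ 56
257^16 ≡ 56^2 = 3136 ≡ 582
257^32 ≡ 582^2 = 338724 ≡ 319
43 = 32 + 8 + 2 + 1, so 257^43 ≡ 319·56·922·257 ≡ 290 (mod 1277)
Right side y^r · r^s mod p:
100^2 = 10000 ≡ 1061
100^4 ≡ 1061^2 = 1125721 ≡ 684
100^8 ≡ 684^2 = 467856 ≡ 474
100^16 ≡ 474^2 = 224676 ≡ 1201
100^32 ≡ 1201^2 = 1442401 ≡ 668
100^64 ≡ 668^2 = 446224 ≡ 551
100^128 ≡ 551^2 = 303601 ≡ 952
100^256 ≡ 952^2 = 906304 ≡ 911
100^512 ≡ 911^2 = 829921 ≡ 1148
100^1024 ≡ 1148^2 = 1317904 ≡ 40
1058 = 1024 + 32 + 2, so 100^1058 ≡ 40·668·1061 ≡ 520 (mod 1277)
1058^2 = 1119364 ≡ 712
1058^4 ≡ 712^2 = 506944 ≡ 1252
1058^8 ≡ 1252^2 = 1567504 ≡ 625
1058^16 ≡ 625^2 = 390625 ≡ 1140
1058^32 ≡ 1140^2 = 1299600 ≡ 891
1058^64 ≡ 891^2 = 793881 ≡ 864
1058^128 ≡ 864^2 = 746496 ≡ 728
1058^256 ≡ 728^2 = 529984 ≡ 29
1058^512 ≡ 29^2 = 841
801 = 512 + 256 + 32 + 1, so 1058^801 ≡ 841·29·891·1058 ≡ 1104 (mod 1277)
520·1104 = 574080 ≡ 707 (mod 1277)
290 ≠ 707, so verification fails.

fails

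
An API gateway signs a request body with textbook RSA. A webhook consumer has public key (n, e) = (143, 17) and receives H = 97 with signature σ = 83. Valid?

σ^2 ≡ 83^2 = 6889 ≡ 25
σ^4 ≡ 25^2 = 625 ≡ 53
σ^8 ≡ 53^2 = 2809 ≡ 92
σ^16 ≡ 92^2 = 8464 ≡ 27
17 = 16 + 1, so σ^17 ≡ 27·83 ≡ 96 (mod 143)
σ^17 mod 143 = 96, but H = 97.

no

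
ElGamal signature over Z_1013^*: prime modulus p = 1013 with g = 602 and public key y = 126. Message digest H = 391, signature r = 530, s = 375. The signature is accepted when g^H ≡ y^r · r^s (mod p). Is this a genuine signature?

Left side g^H mod p:
602^391 mod 1013 = 891
Right side y^r · r^s mod p:
126^530 mod 1013 = 83
530^375 mod 1013 = 682
83·682 = 56606 ≡ 891 (mod 1013)
891 ≡ 891 (mod 1013), so the signature is genuine.

genuine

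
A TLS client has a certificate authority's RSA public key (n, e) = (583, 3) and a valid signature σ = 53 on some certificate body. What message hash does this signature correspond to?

Squares mod 583: σ^1≡53, σ^2≡477
3 = 2 + 1, so σ^3 ≡ 477·53 ≡ 212 (mod 583)

212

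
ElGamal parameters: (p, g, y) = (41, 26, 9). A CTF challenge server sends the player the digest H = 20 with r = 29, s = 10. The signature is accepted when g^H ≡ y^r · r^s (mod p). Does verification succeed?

passes

Left side g^H mod p:
Squares mod 41: 26^1≡26, 26^2≡20, 26^4≡31, 26^8≡18, 26^16≡37
20 = 16 + 4, so 26^20 ≡ 37·31 ≡ 40 (mod 41)
Right side y^r · r^s mod p:
Squares mod 41: 9^1≡9, 9^2≡40, 9^4≡1, 9^8≡1, 9^16≡1
29 = 16 + 8 + 4 + 1, so 9^29 ≡ 1·1·1·9 ≡ 9 (mod 41)
Squares mod 41: 29^1≡29, 29^2≡21, 29^4≡31, 29^8≡18
10 = 8 + 2, so 29^10 ≡ 18·21 ≡ 9 (mod 41)
9·9 = 81 ≡ 40 (mod 41)
40 ≡ 40 (mod 41), so the signature is genuine.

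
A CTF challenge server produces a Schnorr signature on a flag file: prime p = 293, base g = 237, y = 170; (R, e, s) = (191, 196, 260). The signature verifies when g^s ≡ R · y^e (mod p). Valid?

g^s mod p:
237^2 = 56169 ≡ 206
237^4 ≡ 206^2 = 42436 ≡ 244
237^8 ≡ 244^2 = 59536 ≡ 57
237^16 ≡ 57^2 = 3249 ≡ 26
237^32 ≡ 26^2 = 676 ≡ 90
237^64 ≡ 90^2 = 8100 ≡ 189
237^128 ≡ 189^2 = 35721 ≡ 268
237^256 ≡ 268^2 = 71824 ≡ 39
260 = 256 + 4, so 237^260 ≡ 39·244 ≡ 140 (mod 293)
R · y^e mod p:
170^2 = 28900 ≡ 186
170^4 ≡ 186^2 = 34596 ≡ 22
170^8 ≡ 22^2 = 484 ≡ 191
170^16 ≡ 191^2 = 36481 ≡ 149
170^32 ≡ 149^2 = 22201 ≡ 226
170^64 ≡ 226^2 = 51076 ≡ 94
170^128 ≡ 94^2 = 8836 ≡ 46
196 = 128 + 64 + 4, so 170^196 ≡ 46·94·22 ≡ 196 (mod 293)
191·196 = 37436 ≡ 225 (mod 293)
140 ≠ 225; the check fails.

no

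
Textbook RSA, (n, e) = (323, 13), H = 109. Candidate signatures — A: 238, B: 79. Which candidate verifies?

Candidate A: 238^2 = 56644 ≡ 119; 238^4 ≡ 119^2 = 14161 ≡ 272; 238^8 ≡ 272^2 = 73984 ≡ 17; 13 = 8 + 4 + 1, so 238^13 ≡ 17·272·238 ≡ 51 (mod 323)
Candidate B: 79^2 = 6241 ≡ 104; 79^4 ≡ 104^2 = 10816 ≡ 157; 79^8 ≡ 157^2 = 24649 ≡ 101; 13 = 8 + 4 + 1, so 79^13 ≡ 101·157·79 ≡ 109 (mod 323)
  → matches H = 109

B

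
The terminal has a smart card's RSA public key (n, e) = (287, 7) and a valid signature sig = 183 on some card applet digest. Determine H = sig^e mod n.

Squares mod 287: sig^1≡183, sig^2≡197, sig^4≡64
7 = 4 + 2 + 1, so sig^7 ≡ 64·197·183 ≡ 71 (mod 287)

71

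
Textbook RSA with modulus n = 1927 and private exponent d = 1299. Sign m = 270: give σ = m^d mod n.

m^1299 mod 1927 = 562

562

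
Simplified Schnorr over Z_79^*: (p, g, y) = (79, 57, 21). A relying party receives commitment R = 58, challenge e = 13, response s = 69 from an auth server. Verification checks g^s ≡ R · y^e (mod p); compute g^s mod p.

Squares mod 79: 57^1≡57, 57^2≡10, 57^4≡21, 57^8≡46, 57^16≡62, 57^32≡52, 57^64≡18
69 = 64 + 4 + 1, so 57^69 ≡ 18·21·57 ≡ 58 (mod 79)

58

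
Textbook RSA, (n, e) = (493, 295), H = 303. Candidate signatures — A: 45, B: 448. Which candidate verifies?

Candidate A: 45^2 = 2025 ≡ 53; 45^4 ≡ 53^2 = 2809 ≡ 344; 45^8 ≡ 344^2 = 118336 ≡ 16; 45^16 ≡ 16^2 = 256; 45^32 ≡ 256^2 = 65536 ≡ 460; 45^64 ≡ 460^2 = 211600 ≡ 103; 45^128 ≡ 103^2 = 10609 ≡ 256; 45^256 ≡ 256^2 = 65536 ≡ 460; 295 = 256 + 32 + 4 + 2 + 1, so 45^295 ≡ 460·460·344·53·45 ≡ 190 (mod 493)
Candidate B: 448^2 = 200704 ≡ 53; 448^4 ≡ 53^2 = 2809 ≡ 344; 448^8 ≡ 344^2 = 118336 ≡ 16; 448^16 ≡ 16^2 = 256; 448^32 ≡ 256^2 = 65536 ≡ 460; 448^64 ≡ 460^2 = 211600 ≡ 103; 448^128 ≡ 103^2 = 10609 ≡ 256; 448^256 ≡ 256^2 = 65536 ≡ 460; 295 = 256 + 32 + 4 + 2 + 1, so 448^295 ≡ 460·460·344·53·448 ≡ 303 (mod 493)
  → matches H = 303

B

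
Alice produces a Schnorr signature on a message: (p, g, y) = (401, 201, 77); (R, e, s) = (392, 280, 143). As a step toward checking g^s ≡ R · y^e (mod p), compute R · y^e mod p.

154

77^2 = 5929 ≡ 315
77^4 ≡ 315^2 = 99225 ≡ 178
77^8 ≡ 178^2 = 31684 ≡ 5
77^16 ≡ 5^2 = 25
77^32 ≡ 25^2 = 625 ≡ 224
77^64 ≡ 224^2 = 50176 ≡ 51
77^128 ≡ 51^2 = 2601 ≡ 195
77^256 ≡ 195^2 = 38025 ≡ 331
280 = 256 + 16 + 8, so 77^280 ≡ 331·25·5 ≡ 72 (mod 401)
R · y^e ≡ 392·72 = 28224 ≡ 154 (mod 401)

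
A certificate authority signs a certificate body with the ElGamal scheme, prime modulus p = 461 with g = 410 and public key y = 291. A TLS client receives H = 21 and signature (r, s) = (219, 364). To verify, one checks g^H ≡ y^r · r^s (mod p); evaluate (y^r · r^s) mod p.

291^2 = 84681 ≡ 318
291^4 ≡ 318^2 = 101124 ≡ 165
291^8 ≡ 165^2 = 27225 ≡ 26
291^16 ≡ 26^2 = 676 ≡ 215
291^32 ≡ 215^2 = 46225 ≡ 125
291^64 ≡ 125^2 = 15625 ≡ 412
291^128 ≡ 412^2 = 169744 ≡ 96
219 = 128 + 64 + 16 + 8 + 2 + 1, so 291^219 ≡ 96·412·215·26·318·291 ≡ 302 (mod 461)
219^2 = 47961 ≡ 17
219^4 ≡ 17^2 = 289
219^8 ≡ 289^2 = 83521 ≡ 80
219^16 ≡ 80^2 = 6400 ≡ 407
219^32 ≡ 407^2 = 165649 ≡ 150
219^64 ≡ 150^2 = 22500 ≡ 372
219^128 ≡ 372^2 = 138384 ≡ 84
219^256 ≡ 84^2 = 7056 ≡ 141
364 = 256 + 64 + 32 + 8 + 4, so 219^364 ≡ 141·372·150·80·289 ≡ 364 (mod 461)
y^r · r^s ≡ 302·364 = 109928 ≡ 210 (mod 461)

210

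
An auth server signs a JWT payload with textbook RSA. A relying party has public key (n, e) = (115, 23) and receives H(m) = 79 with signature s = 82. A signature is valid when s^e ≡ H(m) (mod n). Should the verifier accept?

reject

Squares mod 115: s^1≡82, s^2≡54, s^4≡41, s^8≡71, s^16≡96
23 = 16 + 4 + 2 + 1, so s^23 ≡ 96·41·54·82 ≡ 13 (mod 115)
s^23 mod 115 = 13, but H(m) = 79.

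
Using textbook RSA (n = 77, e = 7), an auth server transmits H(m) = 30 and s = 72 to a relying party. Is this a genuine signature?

genuine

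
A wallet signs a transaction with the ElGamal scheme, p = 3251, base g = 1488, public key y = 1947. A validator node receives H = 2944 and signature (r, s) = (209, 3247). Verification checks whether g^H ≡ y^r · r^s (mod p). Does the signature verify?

Left side g^H mod p:
1488^2 = 2214144 ≡ 213
1488^4 ≡ 213^2 = 45369 ≡ 3106
1488^8 ≡ 3106^2 = 9647236 ≡ 1519
1488^16 ≡ 1519^2 = 2307361 ≡ 2402
1488^32 ≡ 2402^2 = 5769604 ≡ 2330
1488^64 ≡ 2330^2 = 5428900 ≡ 2981
1488^128 ≡ 2981^2 = 8886361 ≡ 1378
1488^256 ≡ 1378^2 = 1898884 ≡ 300
1488^512 ≡ 300^2 = 90000 ≡ 2223
1488^1024 ≡ 2223^2 = 4941729 ≡ 209
1488^2048 ≡ 209^2 = 43681 ≡ 1418
2944 = 2048 + 512 + 256 + 128, so 1488^2944 ≡ 1418·2223·300·1378 ≡ 3065 (mod 3251)
Right side y^r · r^s mod p:
1947^2 = 3790809 ≡ 143
1947^4 ≡ 143^2 = 20449 ≡ 943
1947^8 ≡ 943^2 = 889249 ≡ 1726
1947^16 ≡ 1726^2 = 2979076 ≡ 1160
1947^32 ≡ 1160^2 = 1345600 ≡ 2937
1947^64 ≡ 2937^2 = 8625969 ≡ 1066
1947^128 ≡ 1066^2 = 1136356 ≡ 1757
209 = 128 + 64 + 16 + 1, so 1947^209 ≡ 1757·1066·1160·1947 ≡ 560 (mod 3251)
209^2 = 43681 ≡ 1418
209^4 ≡ 1418^2 = 2010724 ≡ 1606
209^8 ≡ 1606^2 = 2579236 ≡ 1193
209^16 ≡ 1193^2 = 1423249 ≡ 2562
209^32 ≡ 2562^2 = 6563844 ≡ 75
209^64 ≡ 75^2 = 5625 ≡ 2374
209^128 ≡ 2374^2 = 5635876 ≡ 1893
209^256 ≡ 1893^2 = 3583449 ≡ 847
209^512 ≡ 847^2 = 717409 ≡ 2189
209^1024 ≡ 2189^2 = 4791721 ≡ 2998
209^2048 ≡ 2998^2 = 8988004 ≡ 2240
3247 = 2048 + 1024 + 128 + 32 + 8 + 4 + 2 + 1, so 209^3247 ≡ 2240·2998·1893·75·1193·1606·1418·209 ≡ 156 (mod 3251)
560·156 = 87360 ≡ 2834 (mod 3251)
3065 ≠ 2834, so verification fails.

does not verify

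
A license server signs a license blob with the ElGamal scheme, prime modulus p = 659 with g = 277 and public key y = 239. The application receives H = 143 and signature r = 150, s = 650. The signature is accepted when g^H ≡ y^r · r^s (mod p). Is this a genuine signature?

forged

Left side g^H mod p:
277^2 = 76729 ≡ 285
277^4 ≡ 285^2 = 81225 ≡ 168
277^8 ≡ 168^2 = 28224 ≡ 546
277^16 ≡ 546^2 = 298116 ≡ 248
277^32 ≡ 248^2 = 61504 ≡ 217
277^64 ≡ 217^2 = 47089 ≡ 300
277^128 ≡ 300^2 = 90000 ≡ 376
143 = 128 + 8 + 4 + 2 + 1, so 277^143 ≡ 376·546·168·285·277 ≡ 477 (mod 659)
Right side y^r · r^s mod p:
239^2 = 57121 ≡ 447
239^4 ≡ 447^2 = 199809 ≡ 132
239^8 ≡ 132^2 = 17424 ≡ 290
239^16 ≡ 290^2 = 84100 ≡ 407
239^32 ≡ 407^2 = 165649 ≡ 240
239^64 ≡ 240^2 = 57600 ≡ 267
239^128 ≡ 267^2 = 71289 ≡ 117
150 = 128 + 16 + 4 + 2, so 239^150 ≡ 117·407·132·447 ≡ 394 (mod 659)
150^2 = 22500 ≡ 94
150^4 ≡ 94^2 = 8836 ≡ 269
150^8 ≡ 269^2 = 72361 ≡ 530
150^16 ≡ 530^2 = 280900 ≡ 166
150^32 ≡ 166^2 = 27556 ≡ 537
150^64 ≡ 537^2 = 288369 ≡ 386
150^128 ≡ 386^2 = 148996 ≡ 62
150^256 ≡ 62^2 = 3844 ≡ 549
150^512 ≡ 549^2 = 301401 ≡ 238
650 = 512 + 128 + 8 + 2, so 150^650 ≡ 238·62·530·94 ≡ 424 (mod 659)
394·424 = 167056 ≡ 329 (mod 659)
477 ≠ 329, so verification fails.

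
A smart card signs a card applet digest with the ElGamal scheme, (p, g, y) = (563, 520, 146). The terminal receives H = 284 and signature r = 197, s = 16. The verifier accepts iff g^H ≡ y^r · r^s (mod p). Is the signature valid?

valid

Left side g^H mod p:
520^2 = 270400 ≡ 160
520^4 ≡ 160^2 = 25600 ≡ 265
520^8 ≡ 265^2 = 70225 ≡ 413
520^16 ≡ 413^2 = 170569 ≡ 543
520^32 ≡ 543^2 = 294849 ≡ 400
520^64 ≡ 400^2 = 160000 ≡ 108
520^128 ≡ 108^2 = 11664 ≡ 404
520^256 ≡ 404^2 = 163216 ≡ 509
284 = 256 + 16 + 8 + 4, so 520^284 ≡ 509·543·413·265 ≡ 439 (mod 563)
Right side y^r · r^s mod p:
146^2 = 21316 ≡ 485
146^4 ≡ 485^2 = 235225 ≡ 454
146^8 ≡ 454^2 = 206116 ≡ 58
146^16 ≡ 58^2 = 3364 ≡ 549
146^32 ≡ 549^2 = 301401 ≡ 196
146^64 ≡ 196^2 = 38416 ≡ 132
146^128 ≡ 132^2 = 17424 ≡ 534
197 = 128 + 64 + 4 + 1, so 146^197 ≡ 534·132·454·146 ≡ 503 (mod 563)
197^2 = 38809 ≡ 525
197^4 ≡ 525^2 = 275625 ≡ 318
197^8 ≡ 318^2 = 101124 ≡ 347
197^16 ≡ 347^2 = 120409 ≡ 490
503·490 = 246470 ≡ 439 (mod 563)
439 ≡ 439 (mod 563), so the signature is genuine.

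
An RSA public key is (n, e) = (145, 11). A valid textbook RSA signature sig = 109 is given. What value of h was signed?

64

Squares mod 145: sig^1≡109, sig^2≡136, sig^4≡81, sig^8≡36
11 = 8 + 2 + 1, so sig^11 ≡ 36·136·109 ≡ 64 (mod 145)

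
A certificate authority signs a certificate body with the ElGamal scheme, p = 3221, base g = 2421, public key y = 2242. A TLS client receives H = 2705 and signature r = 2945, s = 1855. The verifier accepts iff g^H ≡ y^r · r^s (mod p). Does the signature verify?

Left side g^H mod p:
2421^2 = 5861241 ≡ 2242
2421^4 ≡ 2242^2 = 5026564 ≡ 1804
2421^8 ≡ 1804^2 = 3254416 ≡ 1206
2421^16 ≡ 1206^2 = 1454436 ≡ 1765
2421^32 ≡ 1765^2 = 3115225 ≡ 518
2421^64 ≡ 518^2 = 268324 ≡ 981
2421^128 ≡ 981^2 = 962361 ≡ 2503
2421^256 ≡ 2503^2 = 6265009 ≡ 164
2421^512 ≡ 164^2 = 26896 ≡ 1128
2421^1024 ≡ 1128^2 = 1272384 ≡ 89
2421^2048 ≡ 89^2 = 7921 ≡ 1479
2705 = 2048 + 512 + 128 + 16 + 1, so 2421^2705 ≡ 1479·1128·2503·1765·2421 ≡ 2883 (mod 3221)
Right side y^r · r^s mod p:
2242^2 = 5026564 ≡ 1804
2242^4 ≡ 1804^2 = 3254416 ≡ 1206
2242^8 ≡ 1206^2 = 1454436 ≡ 1765
2242^16 ≡ 1765^2 = 3115225 ≡ 518
2242^32 ≡ 518^2 = 268324 ≡ 981
2242^64 ≡ 981^2 = 962361 ≡ 2503
2242^128 ≡ 2503^2 = 6265009 ≡ 164
2242^256 ≡ 164^2 = 26896 ≡ 1128
2242^512 ≡ 1128^2 = 1272384 ≡ 89
2242^1024 ≡ 89^2 = 7921 ≡ 1479
2242^2048 ≡ 1479^2 = 2187441 ≡ 382
2945 = 2048 + 512 + 256 + 128 + 1, so 2242^2945 ≡ 382·89·1128·164·2242 ≡ 1433 (mod 3221)
2945^2 = 8673025 ≡ 2093
2945^4 ≡ 2093^2 = 4380649 ≡ 89
2945^8 ≡ 89^2 = 7921 ≡ 1479
2945^16 ≡ 1479^2 = 2187441 ≡ 382
2945^32 ≡ 382^2 = 145924 ≡ 979
2945^64 ≡ 979^2 = 958441 ≡ 1804
2945^128 ≡ 1804^2 = 3254416 ≡ 1206
2945^256 ≡ 1206^2 = 1454436 ≡ 1765
2945^512 ≡ 1765^2 = 3115225 ≡ 518
2945^1024 ≡ 518^2 = 268324 ≡ 981
1855 = 1024 + 512 + 256 + 32 + 16 + 8 + 4 + 2 + 1, so 2945^1855 ≡ 981·518·1765·979·382·1479·89·2093·2945 ≡ 2987 (mod 3221)
1433·2987 = 4280371 ≡ 2883 (mod 3221)
2883 ≡ 2883 (mod 3221), so the signature is genuine.

verifies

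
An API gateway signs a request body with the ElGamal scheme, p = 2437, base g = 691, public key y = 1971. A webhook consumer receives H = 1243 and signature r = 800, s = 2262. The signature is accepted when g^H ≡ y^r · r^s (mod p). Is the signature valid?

Left side g^H mod p:
691^1243 mod 2437 = 720
Right side y^r · r^s mod p:
1971^800 mod 2437 = 519
800^2262 mod 2437 = 1792
519·1792 = 930048 ≡ 1551 (mod 2437)
720 ≠ 1551, so verification fails.

invalid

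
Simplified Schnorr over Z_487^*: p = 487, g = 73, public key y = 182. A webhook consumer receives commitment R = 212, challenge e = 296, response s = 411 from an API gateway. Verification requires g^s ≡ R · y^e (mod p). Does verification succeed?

g^s mod p:
73^411 mod 487 = 182
R · y^e mod p:
182^296 mod 487 = 178
212·178 = 37736 ≡ 237 (mod 487)
182 ≠ 237; the check fails.

fails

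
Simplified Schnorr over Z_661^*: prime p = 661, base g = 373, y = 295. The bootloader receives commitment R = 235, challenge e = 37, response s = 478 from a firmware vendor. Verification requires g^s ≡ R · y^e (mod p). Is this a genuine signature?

forged

g^s mod p:
373^2 = 139129 ≡ 319
373^4 ≡ 319^2 = 101761 ≡ 628
373^8 ≡ 628^2 = 394384 ≡ 428
373^16 ≡ 428^2 = 183184 ≡ 87
373^32 ≡ 87^2 = 7569 ≡ 298
373^64 ≡ 298^2 = 88804 ≡ 230
373^128 ≡ 230^2 = 52900 ≡ 20
373^256 ≡ 20^2 = 400
478 = 256 + 128 + 64 + 16 + 8 + 4 + 2, so 373^478 ≡ 400·20·230·87·428·628·319 ≡ 574 (mod 661)
R · y^e mod p:
295^2 = 87025 ≡ 434
295^4 ≡ 434^2 = 188356 ≡ 632
295^8 ≡ 632^2 = 399424 ≡ 180
295^16 ≡ 180^2 = 32400 ≡ 11
295^32 ≡ 11^2 = 121
37 = 32 + 4 + 1, so 295^37 ≡ 121·632·295 ≡ 632 (mod 661)
235·632 = 148520 ≡ 456 (mod 661)
574 ≠ 456; the check fails.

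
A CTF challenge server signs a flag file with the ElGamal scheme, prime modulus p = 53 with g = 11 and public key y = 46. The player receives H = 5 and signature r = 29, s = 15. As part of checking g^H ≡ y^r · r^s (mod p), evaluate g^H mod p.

11^2 = 121 ≡ 15
11^4 ≡ 15^2 = 225 ≡ 13
5 = 4 + 1, so 11^5 ≡ 13·11 ≡ 37 (mod 53)

37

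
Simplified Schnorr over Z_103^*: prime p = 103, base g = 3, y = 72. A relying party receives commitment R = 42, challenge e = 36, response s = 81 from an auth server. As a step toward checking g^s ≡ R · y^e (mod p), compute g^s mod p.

Squares mod 103: 3^1≡3, 3^2≡9, 3^4≡81, 3^8≡72, 3^16≡34, 3^32≡23, 3^64≡14
81 = 64 + 16 + 1, so 3^81 ≡ 14·34·3 ≡ 89 (mod 103)

89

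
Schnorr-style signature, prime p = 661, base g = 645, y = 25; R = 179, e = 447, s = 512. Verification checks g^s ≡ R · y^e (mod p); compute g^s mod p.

645^512 mod 661 = 359

359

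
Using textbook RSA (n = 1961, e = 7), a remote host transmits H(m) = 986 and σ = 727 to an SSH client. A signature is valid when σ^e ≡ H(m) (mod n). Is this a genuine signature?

σ^2 ≡ 727^2 = 528529 ≡ 1020
σ^4 ≡ 1020^2 = 1040400 ≡ 1070
7 = 4 + 2 + 1, so σ^7 ≡ 1070·1020·727 ≡ 1707 (mod 1961)
σ^7 mod 1961 = 1707, but H(m) = 986.

forged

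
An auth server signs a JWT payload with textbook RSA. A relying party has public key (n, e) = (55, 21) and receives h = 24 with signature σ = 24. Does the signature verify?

verifies

Squares mod 55: σ^1≡24, σ^2≡26, σ^4≡16, σ^8≡36, σ^16≡31
21 = 16 + 4 + 1, so σ^21 ≡ 31·16·24 ≡ 24 (mod 55)
σ^21 mod 55 = 24 matches h.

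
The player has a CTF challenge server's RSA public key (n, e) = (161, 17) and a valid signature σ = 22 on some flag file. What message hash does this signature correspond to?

22

σ^2 ≡ 22^2 = 484 ≡ 1
σ^4 ≡ 1^2 = 1
σ^8 ≡ 1^2 = 1
σ^16 ≡ 1^2 = 1
17 = 16 + 1, so σ^17 ≡ 1·22 ≡ 22 (mod 161)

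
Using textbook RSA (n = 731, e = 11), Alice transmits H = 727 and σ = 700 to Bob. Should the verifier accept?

reject

σ^2 ≡ 700^2 = 490000 ≡ 230
σ^4 ≡ 230^2 = 52900 ≡ 268
σ^8 ≡ 268^2 = 71824 ≡ 186
11 = 8 + 2 + 1, so σ^11 ≡ 186·230·700 ≡ 585 (mod 731)
σ^11 mod 731 = 585, but H = 727.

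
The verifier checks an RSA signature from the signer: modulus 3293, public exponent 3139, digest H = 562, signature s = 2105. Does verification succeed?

passes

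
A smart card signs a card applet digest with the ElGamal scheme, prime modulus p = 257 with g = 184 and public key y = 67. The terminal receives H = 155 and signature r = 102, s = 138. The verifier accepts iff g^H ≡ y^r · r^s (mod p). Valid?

Left side g^H mod p:
184^2 = 33856 ≡ 189
184^4 ≡ 189^2 = 35721 ≡ 255
184^8 ≡ 255^2 = 65025 ≡ 4
184^16 ≡ 4^2 = 16
184^32 ≡ 16^2 = 256
184^64 ≡ 256^2 = 65536 ≡ 1
184^128 ≡ 1^2 = 1
155 = 128 + 16 + 8 + 2 + 1, so 184^155 ≡ 1·16·4·189·184 ≡ 44 (mod 257)
Right side y^r · r^s mod p:
67^2 = 4489 ≡ 120
67^4 ≡ 120^2 = 14400 ≡ 8
67^8 ≡ 8^2 = 64
67^16 ≡ 64^2 = 4096 ≡ 241
67^32 ≡ 241^2 = 58081 ≡ 256
67^64 ≡ 256^2 = 65536 ≡ 1
102 = 64 + 32 + 4 + 2, so 67^102 ≡ 1·256·8·120 ≡ 68 (mod 257)
102^2 = 10404 ≡ 124
102^4 ≡ 124^2 = 15376 ≡ 213
102^8 ≡ 213^2 = 45369 ≡ 137
102^16 ≡ 137^2 = 18769 ≡ 8
102^32 ≡ 8^2 = 64
102^64 ≡ 64^2 = 4096 ≡ 241
102^128 ≡ 241^2 = 58081 ≡ 256
138 = 128 + 8 + 2, so 102^138 ≡ 256·137·124 ≡ 231 (mod 257)
68·231 = 15708 ≡ 31 (mod 257)
44 ≠ 31, so verification fails.

no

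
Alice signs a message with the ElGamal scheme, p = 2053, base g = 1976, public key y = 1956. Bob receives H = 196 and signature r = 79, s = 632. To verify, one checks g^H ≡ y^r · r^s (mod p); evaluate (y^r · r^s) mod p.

Squares mod 2053: 1956^1≡1956, 1956^2≡1197, 1956^4≡1868, 1956^8≡1377, 1956^16≡1210, 1956^32≡311, 1956^64≡230
79 = 64 + 8 + 4 + 2 + 1, so 1956^79 ≡ 230·1377·1868·1197·1956 ≡ 348 (mod 2053)
Squares mod 2053: 79^1≡79, 79^2≡82, 79^4≡565, 79^8≡1010, 79^16≡1812, 79^32≡597, 79^64≡1240, 79^128≡1956, 79^256≡1197, 79^512≡1868
632 = 512 + 64 + 32 + 16 + 8, so 79^632 ≡ 1868·1240·597·1812·1010 ≡ 841 (mod 2053)
y^r · r^s ≡ 348·841 = 292668 ≡ 1142 (mod 2053)

1142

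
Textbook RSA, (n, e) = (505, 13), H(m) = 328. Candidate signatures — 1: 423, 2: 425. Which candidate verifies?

1

Candidate 1: 423^2 = 178929 ≡ 159; 423^4 ≡ 159^2 = 25281 ≡ 31; 423^8 ≡ 31^2 = 961 ≡ 456; 13 = 8 + 4 + 1, so 423^13 ≡ 456·31·423 ≡ 328 (mod 505)
  → matches H(m) = 328
Candidate 2: 425^2 = 180625 ≡ 340; 425^4 ≡ 340^2 = 115600 ≡ 460; 425^8 ≡ 460^2 = 211600 ≡ 5; 13 = 8 + 4 + 1, so 425^13 ≡ 5·460·425 ≡ 325 (mod 505)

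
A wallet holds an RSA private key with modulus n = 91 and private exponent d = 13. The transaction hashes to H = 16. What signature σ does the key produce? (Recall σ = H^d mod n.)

H^13 mod 91 = 16

16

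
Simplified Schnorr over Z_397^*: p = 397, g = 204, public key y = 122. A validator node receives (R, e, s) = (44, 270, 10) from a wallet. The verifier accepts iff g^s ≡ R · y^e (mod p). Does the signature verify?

g^s mod p:
204^2 = 41616 ≡ 328
204^4 ≡ 328^2 = 107584 ≡ 394
204^8 ≡ 394^2 = 155236 ≡ 9
10 = 8 + 2, so 204^10 ≡ 9·328 ≡ 173 (mod 397)
R · y^e mod p:
122^2 = 14884 ≡ 195
122^4 ≡ 195^2 = 38025 ≡ 310
122^8 ≡ 310^2 = 96100 ≡ 26
122^16 ≡ 26^2 = 676 ≡ 279
122^32 ≡ 279^2 = 77841 ≡ 29
122^64 ≡ 29^2 = 841 ≡ 47
122^128 ≡ 47^2 = 2209 ≡ 224
122^256 ≡ 224^2 = 50176 ≡ 154
270 = 256 + 8 + 4 + 2, so 122^270 ≡ 154·26·310·195 ≡ 31 (mod 397)
44·31 = 1364 ≡ 173 (mod 397)
173 ≡ 173 (mod 397); signature holds.

verifies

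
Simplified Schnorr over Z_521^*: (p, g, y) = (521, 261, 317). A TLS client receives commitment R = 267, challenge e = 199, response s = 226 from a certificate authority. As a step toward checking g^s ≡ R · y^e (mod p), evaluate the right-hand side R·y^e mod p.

468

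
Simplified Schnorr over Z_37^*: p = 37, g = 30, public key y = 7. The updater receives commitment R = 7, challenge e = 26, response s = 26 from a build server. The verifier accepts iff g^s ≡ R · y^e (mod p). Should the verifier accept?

reject

g^s mod p:
Squares mod 37: 30^1≡30, 30^2≡12, 30^4≡33, 30^8≡16, 30^16≡34
26 = 16 + 8 + 2, so 30^26 ≡ 34·16·12 ≡ 16 (mod 37)
R · y^e mod p:
Squares mod 37: 7^1≡7, 7^2≡12, 7^4≡33, 7^8≡16, 7^16≡34
26 = 16 + 8 + 2, so 7^26 ≡ 34·16·12 ≡ 16 (mod 37)
7·16 = 112 ≡ 1 (mod 37)
16 ≠ 1; the check fails.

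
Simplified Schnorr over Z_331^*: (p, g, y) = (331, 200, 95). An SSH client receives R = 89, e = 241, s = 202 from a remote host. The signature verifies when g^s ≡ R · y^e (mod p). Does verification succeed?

g^s mod p:
200^2 = 40000 ≡ 280
200^4 ≡ 280^2 = 78400 ≡ 284
200^8 ≡ 284^2 = 80656 ≡ 223
200^16 ≡ 223^2 = 49729 ≡ 79
200^32 ≡ 79^2 = 6241 ≡ 283
200^64 ≡ 283^2 = 80089 ≡ 318
200^128 ≡ 318^2 = 101124 ≡ 169
202 = 128 + 64 + 8 + 2, so 200^202 ≡ 169·318·223·280 ≡ 284 (mod 331)
R · y^e mod p:
95^2 = 9025 ≡ 88
95^4 ≡ 88^2 = 7744 ≡ 131
95^8 ≡ 131^2 = 17161 ≡ 280
95^16 ≡ 280^2 = 78400 ≡ 284
95^32 ≡ 284^2 = 80656 ≡ 223
95^64 ≡ 223^2 = 49729 ≡ 79
95^128 ≡ 79^2 = 6241 ≡ 283
241 = 128 + 64 + 32 + 16 + 1, so 95^241 ≡ 283·79·223·284·95 ≡ 146 (mod 331)
89·146 = 12994 ≡ 85 (mod 331)
284 ≠ 85; the check fails.

fails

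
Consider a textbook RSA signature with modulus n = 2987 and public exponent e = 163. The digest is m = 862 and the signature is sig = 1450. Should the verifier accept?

sig^2 ≡ 1450^2 = 2102500 ≡ 2639
sig^4 ≡ 2639^2 = 6964321 ≡ 1624
sig^8 ≡ 1624^2 = 2637376 ≡ 2842
sig^16 ≡ 2842^2 = 8076964 ≡ 116
sig^32 ≡ 116^2 = 13456 ≡ 1508
sig^64 ≡ 1508^2 = 2274064 ≡ 957
sig^128 ≡ 957^2 = 915849 ≡ 1827
163 = 128 + 32 + 2 + 1, so sig^163 ≡ 1827·1508·2639·1450 ≡ 2668 (mod 2987)
2668 ≠ 862, so verification fails.

reject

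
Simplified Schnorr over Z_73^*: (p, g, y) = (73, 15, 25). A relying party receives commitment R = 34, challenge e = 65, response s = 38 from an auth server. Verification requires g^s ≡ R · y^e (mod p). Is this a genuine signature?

forged

g^s mod p:
Squares mod 73: 15^1≡15, 15^2≡6, 15^4≡36, 15^8≡55, 15^16≡32, 15^32≡2
38 = 32 + 4 + 2, so 15^38 ≡ 2·36·6 ≡ 67 (mod 73)
R · y^e mod p:
Squares mod 73: 25^1≡25, 25^2≡41, 25^4≡2, 25^8≡4, 25^16≡16, 25^32≡37, 25^64≡55
65 = 64 + 1, so 25^65 ≡ 55·25 ≡ 61 (mod 73)
34·61 = 2074 ≡ 30 (mod 73)
67 ≠ 30; the check fails.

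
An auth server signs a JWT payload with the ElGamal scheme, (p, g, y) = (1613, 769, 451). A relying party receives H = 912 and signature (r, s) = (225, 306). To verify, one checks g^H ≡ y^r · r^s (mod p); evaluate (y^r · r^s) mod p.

124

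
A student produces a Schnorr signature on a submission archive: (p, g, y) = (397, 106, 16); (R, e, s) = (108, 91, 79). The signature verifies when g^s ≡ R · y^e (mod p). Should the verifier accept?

accept

g^s mod p:
Squares mod 397: 106^1≡106, 106^2≡120, 106^4≡108, 106^8≡151, 106^16≡172, 106^32≡206, 106^64≡354
79 = 64 + 8 + 4 + 2 + 1, so 106^79 ≡ 354·151·108·120·106 ≡ 110 (mod 397)
R · y^e mod p:
Squares mod 397: 16^1≡16, 16^2≡256, 16^4≡31, 16^8≡167, 16^16≡99, 16^32≡273, 16^64≡290
91 = 64 + 16 + 8 + 2 + 1, so 16^91 ≡ 290·99·167·256·16 ≡ 126 (mod 397)
108·126 = 13608 ≡ 110 (mod 397)
110 ≡ 110 (mod 397); signature holds.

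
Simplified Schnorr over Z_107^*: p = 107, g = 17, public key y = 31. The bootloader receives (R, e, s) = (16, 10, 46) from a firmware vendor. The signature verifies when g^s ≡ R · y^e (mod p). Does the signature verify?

verifies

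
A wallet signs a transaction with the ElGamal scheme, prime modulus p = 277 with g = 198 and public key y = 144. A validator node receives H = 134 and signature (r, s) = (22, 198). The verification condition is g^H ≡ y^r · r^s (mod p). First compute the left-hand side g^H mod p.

185

198^2 = 39204 ≡ 147
198^4 ≡ 147^2 = 21609 ≡ 3
198^8 ≡ 3^2 = 9
198^16 ≡ 9^2 = 81
198^32 ≡ 81^2 = 6561 ≡ 190
198^64 ≡ 190^2 = 36100 ≡ 90
198^128 ≡ 90^2 = 8100 ≡ 67
134 = 128 + 4 + 2, so 198^134 ≡ 67·3·147 ≡ 185 (mod 277)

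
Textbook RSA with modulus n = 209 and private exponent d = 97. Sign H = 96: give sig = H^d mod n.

Squares mod 209: H^1≡96, H^2≡20, H^4≡191, H^8≡115, H^16≡58, H^32≡20, H^64≡191
97 = 64 + 32 + 1, so H^97 ≡ 191·20·96 ≡ 134 (mod 209)

134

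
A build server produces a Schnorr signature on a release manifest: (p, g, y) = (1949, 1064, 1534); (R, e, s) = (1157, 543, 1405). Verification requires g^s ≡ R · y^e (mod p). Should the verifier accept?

reject

g^s mod p:
1064^2 = 1132096 ≡ 1676
1064^4 ≡ 1676^2 = 2808976 ≡ 467
1064^8 ≡ 467^2 = 218089 ≡ 1750
1064^16 ≡ 1750^2 = 3062500 ≡ 621
1064^32 ≡ 621^2 = 385641 ≡ 1688
1064^64 ≡ 1688^2 = 2849344 ≡ 1855
1064^128 ≡ 1855^2 = 3441025 ≡ 1040
1064^256 ≡ 1040^2 = 1081600 ≡ 1854
1064^512 ≡ 1854^2 = 3437316 ≡ 1229
1064^1024 ≡ 1229^2 = 1510441 ≡ 1915
1405 = 1024 + 256 + 64 + 32 + 16 + 8 + 4 + 1, so 1064^1405 ≡ 1915·1854·1855·1688·621·1750·467·1064 ≡ 479 (mod 1949)
R · y^e mod p:
1534^2 = 2353156 ≡ 713
1534^4 ≡ 713^2 = 508369 ≡ 1629
1534^8 ≡ 1629^2 = 2653641 ≡ 1052
1534^16 ≡ 1052^2 = 1106704 ≡ 1621
1534^32 ≡ 1621^2 = 2627641 ≡ 389
1534^64 ≡ 389^2 = 151321 ≡ 1248
1534^128 ≡ 1248^2 = 1557504 ≡ 253
1534^256 ≡ 253^2 = 64009 ≡ 1641
1534^512 ≡ 1641^2 = 2692881 ≡ 1312
543 = 512 + 16 + 8 + 4 + 2 + 1, so 1534^543 ≡ 1312·1621·1052·1629·713·1534 ≡ 846 (mod 1949)
1157·846 = 978822 ≡ 424 (mod 1949)
479 ≠ 424; the check fails.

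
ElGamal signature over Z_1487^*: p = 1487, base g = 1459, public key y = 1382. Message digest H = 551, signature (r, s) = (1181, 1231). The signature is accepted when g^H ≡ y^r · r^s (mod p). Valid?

no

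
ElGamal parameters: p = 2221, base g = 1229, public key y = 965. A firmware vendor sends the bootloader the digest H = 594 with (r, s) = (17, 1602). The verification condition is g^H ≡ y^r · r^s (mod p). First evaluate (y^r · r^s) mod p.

1256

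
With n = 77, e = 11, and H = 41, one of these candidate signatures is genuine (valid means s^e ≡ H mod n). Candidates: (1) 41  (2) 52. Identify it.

1

Candidate 1: 41^2 = 1681 ≡ 64; 41^4 ≡ 64^2 = 4096 ≡ 15; 41^8 ≡ 15^2 = 225 ≡ 71; 11 = 8 + 2 + 1, so 41^11 ≡ 71·64·41 ≡ 41 (mod 77)
  → matches H = 41
Candidate 2: 52^2 = 2704 ≡ 9; 52^4 ≡ 9^2 = 81 ≡ 4; 52^8 ≡ 4^2 = 16; 11 = 8 + 2 + 1, so 52^11 ≡ 16·9·52 ≡ 19 (mod 77)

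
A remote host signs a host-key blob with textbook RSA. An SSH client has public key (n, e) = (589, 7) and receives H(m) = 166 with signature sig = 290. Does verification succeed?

fails

Squares mod 589: sig^1≡290, sig^2≡462, sig^4≡226
7 = 4 + 2 + 1, so sig^7 ≡ 226·462·290 ≡ 168 (mod 589)
168 ≠ 166, so verification fails.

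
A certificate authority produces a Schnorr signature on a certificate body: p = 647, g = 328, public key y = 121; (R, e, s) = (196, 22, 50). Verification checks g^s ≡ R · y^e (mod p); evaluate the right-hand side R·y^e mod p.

49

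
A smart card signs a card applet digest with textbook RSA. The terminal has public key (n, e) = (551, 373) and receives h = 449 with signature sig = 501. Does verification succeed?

fails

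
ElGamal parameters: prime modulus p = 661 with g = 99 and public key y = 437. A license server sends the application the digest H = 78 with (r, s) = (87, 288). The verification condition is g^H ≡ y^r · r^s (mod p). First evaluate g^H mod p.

220

99^78 mod 661 = 220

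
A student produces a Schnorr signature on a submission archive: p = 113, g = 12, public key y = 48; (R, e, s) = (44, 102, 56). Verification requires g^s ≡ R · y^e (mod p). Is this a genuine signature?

g^s mod p:
12^2 = 144 ≡ 31
12^4 ≡ 31^2 = 961 ≡ 57
12^8 ≡ 57^2 = 3249 ≡ 85
12^16 ≡ 85^2 = 7225 ≡ 106
12^32 ≡ 106^2 = 11236 ≡ 49
56 = 32 + 16 + 8, so 12^56 ≡ 49·106·85 ≡ 112 (mod 113)
R · y^e mod p:
48^2 = 2304 ≡ 44
48^4 ≡ 44^2 = 1936 ≡ 15
48^8 ≡ 15^2 = 225 ≡ 112
48^16 ≡ 112^2 = 12544 ≡ 1
48^32 ≡ 1^2 = 1
48^64 ≡ 1^2 = 1
102 = 64 + 32 + 4 + 2, so 48^102 ≡ 1·1·15·44 ≡ 95 (mod 113)
44·95 = 4180 ≡ 112 (mod 113)
112 ≡ 112 (mod 113); signature holds.

genuine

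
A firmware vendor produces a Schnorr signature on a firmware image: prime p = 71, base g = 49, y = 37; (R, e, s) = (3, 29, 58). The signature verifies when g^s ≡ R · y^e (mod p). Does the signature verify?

g^s mod p:
49^2 = 2401 ≡ 58
49^4 ≡ 58^2 = 3364 ≡ 27
49^8 ≡ 27^2 = 729 ≡ 19
49^16 ≡ 19^2 = 361 ≡ 6
49^32 ≡ 6^2 = 36
58 = 32 + 16 + 8 + 2, so 49^58 ≡ 36·6·19·58 ≡ 40 (mod 71)
R · y^e mod p:
37^2 = 1369 ≡ 20
37^4 ≡ 20^2 = 400 ≡ 45
37^8 ≡ 45^2 = 2025 ≡ 37
37^16 ≡ 37^2 = 1369 ≡ 20
29 = 16 + 8 + 4 + 1, so 37^29 ≡ 20·37·45·37 ≡ 37 (mod 71)
3·37 = 111 ≡ 40 (mod 71)
40 ≡ 40 (mod 71); signature holds.

verifies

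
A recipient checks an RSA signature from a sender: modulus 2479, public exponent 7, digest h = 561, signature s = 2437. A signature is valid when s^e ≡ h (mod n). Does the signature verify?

does not verify

Squares mod 2479: s^1≡2437, s^2≡1764, s^4≡551
7 = 4 + 2 + 1, so s^7 ≡ 551·1764·2437 ≡ 1684 (mod 2479)
The recovered value 1684 does not match the digest 561.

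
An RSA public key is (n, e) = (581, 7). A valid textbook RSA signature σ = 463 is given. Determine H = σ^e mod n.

456

σ^2 ≡ 463^2 = 214369 ≡ 561
σ^4 ≡ 561^2 = 314721 ≡ 400
7 = 4 + 2 + 1, so σ^7 ≡ 400·561·463 ≡ 456 (mod 581)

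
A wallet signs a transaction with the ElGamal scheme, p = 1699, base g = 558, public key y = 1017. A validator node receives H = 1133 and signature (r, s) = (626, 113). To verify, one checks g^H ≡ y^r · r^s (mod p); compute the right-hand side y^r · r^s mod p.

656

Squares mod 1699: 1017^1≡1017, 1017^2≡1297, 1017^4≡199, 1017^8≡524, 1017^16≡1037, 1017^32≡1601, 1017^64≡1109, 1017^128≡1504, 1017^256≡647, 1017^512≡655
626 = 512 + 64 + 32 + 16 + 2, so 1017^626 ≡ 655·1109·1601·1037·1297 ≡ 983 (mod 1699)
Squares mod 1699: 626^1≡626, 626^2≡1106, 626^4≡1655, 626^8≡237, 626^16≡102, 626^32≡210, 626^64≡1625
113 = 64 + 32 + 16 + 1, so 626^113 ≡ 1625·210·102·626 ≡ 94 (mod 1699)
y^r · r^s ≡ 983·94 = 92402 ≡ 656 (mod 1699)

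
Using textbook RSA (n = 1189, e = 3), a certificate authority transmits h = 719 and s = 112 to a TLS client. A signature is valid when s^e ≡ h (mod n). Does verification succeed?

s^3 mod 1189 = 719
Since 719 equals the digest 719, verification succeeds.

passes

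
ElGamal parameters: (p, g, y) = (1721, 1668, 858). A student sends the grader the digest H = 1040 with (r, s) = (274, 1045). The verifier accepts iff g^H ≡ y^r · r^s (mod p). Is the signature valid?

Left side g^H mod p:
Squares mod 1721: 1668^1≡1668, 1668^2≡1088, 1668^4≡1417, 1668^8≡1203, 1668^16≡1569, 1668^32≡731, 1668^64≡851, 1668^128≡1381, 1668^256≡293, 1668^512≡1520, 1668^1024≡818
1040 = 1024 + 16, so 1668^1040 ≡ 818·1569 ≡ 1297 (mod 1721)
Right side y^r · r^s mod p:
Squares mod 1721: 858^1≡858, 858^2≡1297, 858^4≡792, 858^8≡820, 858^16≡1210, 858^32≡1250, 858^64≡1553, 858^128≡688, 858^256≡69
274 = 256 + 16 + 2, so 858^274 ≡ 69·1210·1297 ≡ 1210 (mod 1721)
Squares mod 1721: 274^1≡274, 274^2≡1073, 274^4≡1701, 274^8≡400, 274^16≡1668, 274^32≡1088, 274^64≡1417, 274^128≡1203, 274^256≡1569, 274^512≡731, 274^1024≡851
1045 = 1024 + 16 + 4 + 1, so 274^1045 ≡ 851·1668·1701·274 ≡ 1304 (mod 1721)
1210·1304 = 1577840 ≡ 1404 (mod 1721)
1297 ≠ 1404, so verification fails.

invalid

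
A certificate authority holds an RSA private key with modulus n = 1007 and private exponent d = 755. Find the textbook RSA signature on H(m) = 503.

Squares mod 1007: (H(m))^1≡503, (H(m))^2≡252, (H(m))^4≡63, (H(m))^8≡948, (H(m))^16≡460, (H(m))^32≡130, (H(m))^64≡788, (H(m))^128≡632, (H(m))^256≡652, (H(m))^512≡150
755 = 512 + 128 + 64 + 32 + 16 + 2 + 1, so (H(m))^755 ≡ 150·632·788·130·460·252·503 ≡ 663 (mod 1007)

663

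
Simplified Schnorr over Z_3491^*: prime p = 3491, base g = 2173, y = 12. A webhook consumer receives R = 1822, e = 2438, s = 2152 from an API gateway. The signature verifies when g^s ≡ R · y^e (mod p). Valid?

yes

g^s mod p:
Squares mod 3491: 2173^1≡2173, 2173^2≡2097, 2173^4≡2240, 2173^8≡1033, 2173^16≡2334, 2173^32≡1596, 2173^64≡2277, 2173^128≡594, 2173^256≡245, 2173^512≡678, 2173^1024≡2363, 2173^2048≡1660
2152 = 2048 + 64 + 32 + 8, so 2173^2152 ≡ 1660·2277·1596·1033 ≡ 667 (mod 3491)
R · y^e mod p:
Squares mod 3491: 12^1≡12, 12^2≡144, 12^4≡3281, 12^8≡2208, 12^16≡1828, 12^32≡697, 12^64≡560, 12^128≡2901, 12^256≡2491, 12^512≡1574, 12^1024≡2357, 12^2048≡1268
2438 = 2048 + 256 + 128 + 4 + 2, so 12^2438 ≡ 1268·2491·2901·3281·144 ≡ 3340 (mod 3491)
1822·3340 = 6085480 ≡ 667 (mod 3491)
667 ≡ 667 (mod 3491); signature holds.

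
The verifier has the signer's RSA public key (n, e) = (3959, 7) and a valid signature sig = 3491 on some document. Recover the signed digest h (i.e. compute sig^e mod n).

3288

sig^2 ≡ 3491^2 = 12187081 ≡ 1279
sig^4 ≡ 1279^2 = 1635841 ≡ 774
7 = 4 + 2 + 1, so sig^7 ≡ 774·1279·3491 ≡ 3288 (mod 3959)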